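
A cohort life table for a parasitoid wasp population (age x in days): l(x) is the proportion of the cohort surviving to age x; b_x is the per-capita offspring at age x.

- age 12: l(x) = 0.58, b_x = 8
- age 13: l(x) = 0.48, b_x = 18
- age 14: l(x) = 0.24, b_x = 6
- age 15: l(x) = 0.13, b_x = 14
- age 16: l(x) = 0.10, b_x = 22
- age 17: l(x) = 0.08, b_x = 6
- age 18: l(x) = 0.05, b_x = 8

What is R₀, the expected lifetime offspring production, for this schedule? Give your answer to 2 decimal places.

R₀ = Σ l(x) b_x:
  age 12: 0.58 × 8 = 4.6400
  age 13: 0.48 × 18 = 8.6400
  age 14: 0.24 × 6 = 1.4400
  age 15: 0.13 × 14 = 1.8200
  age 16: 0.10 × 22 = 2.2000
  age 17: 0.08 × 6 = 0.4800
  age 18: 0.05 × 8 = 0.4000
R₀ = 4.6400 + 8.6400 + 1.4400 + 1.8200 + 2.2000 + 0.4800 + 0.4000 = 19.6200

19.62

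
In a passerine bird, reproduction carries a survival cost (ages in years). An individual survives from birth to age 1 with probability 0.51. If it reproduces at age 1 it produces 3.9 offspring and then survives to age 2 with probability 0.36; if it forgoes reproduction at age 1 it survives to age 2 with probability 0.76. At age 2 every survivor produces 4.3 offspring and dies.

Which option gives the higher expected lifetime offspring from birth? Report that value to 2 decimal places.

2.78

breed at age 1: R₀ = 0.51 × (3.9 + 0.36 × 4.3) = 0.51 × 5.4480 = 2.7785
delay to age 2: R₀ = 0.51 × (0.76 × 4.3) = 0.51 × 3.2680 = 1.6667
Higher: breed at age 1 (2.7785).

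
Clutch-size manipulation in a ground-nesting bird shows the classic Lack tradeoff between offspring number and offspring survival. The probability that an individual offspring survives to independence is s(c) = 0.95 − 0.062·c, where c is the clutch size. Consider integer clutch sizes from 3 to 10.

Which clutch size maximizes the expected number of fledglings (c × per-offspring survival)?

Expected fledglings = c × s(c):
  c=3: 3 × 0.764 = 2.292
  c=4: 4 × 0.702 = 2.808
  c=5: 5 × 0.640 = 3.200
  c=6: 6 × 0.578 = 3.468
  c=7: 7 × 0.516 = 3.612
  c=8: 8 × 0.454 = 3.632
  c=9: 9 × 0.392 = 3.528
  c=10: 10 × 0.330 = 3.300
Maximum at c = 8 (3.632 fledglings).

8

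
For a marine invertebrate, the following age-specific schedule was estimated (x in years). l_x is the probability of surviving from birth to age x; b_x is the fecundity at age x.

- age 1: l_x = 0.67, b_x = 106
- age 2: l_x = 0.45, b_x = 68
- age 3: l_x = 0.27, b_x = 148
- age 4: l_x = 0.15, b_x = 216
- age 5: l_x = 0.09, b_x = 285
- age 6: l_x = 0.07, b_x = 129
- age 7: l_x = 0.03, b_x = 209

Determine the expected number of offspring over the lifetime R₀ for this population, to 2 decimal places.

R₀ = Σ l_x b_x:
  age 1: 0.67 × 106 = 71.0200
  age 2: 0.45 × 68 = 30.6000
  age 3: 0.27 × 148 = 39.9600
  age 4: 0.15 × 216 = 32.4000
  age 5: 0.09 × 285 = 25.6500
  age 6: 0.07 × 129 = 9.0300
  age 7: 0.03 × 209 = 6.2700
R₀ = 71.0200 + 30.6000 + 39.9600 + 32.4000 + 25.6500 + 9.0300 + 6.2700 = 214.9300

214.93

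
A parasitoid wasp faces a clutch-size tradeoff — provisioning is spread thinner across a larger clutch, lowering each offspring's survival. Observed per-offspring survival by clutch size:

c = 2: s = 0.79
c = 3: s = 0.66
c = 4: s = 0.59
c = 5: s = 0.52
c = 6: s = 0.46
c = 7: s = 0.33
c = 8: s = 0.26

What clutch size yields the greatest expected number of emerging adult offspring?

Expected emerging adult offspring = c × s(c):
  c=2: 2 × 0.79 = 1.580
  c=3: 3 × 0.66 = 1.980
  c=4: 4 × 0.59 = 2.360
  c=5: 5 × 0.52 = 2.600
  c=6: 6 × 0.46 = 2.760
  c=7: 7 × 0.33 = 2.310
  c=8: 8 × 0.26 = 2.080
Maximum at c = 6 (2.760 emerging adult offspring).

6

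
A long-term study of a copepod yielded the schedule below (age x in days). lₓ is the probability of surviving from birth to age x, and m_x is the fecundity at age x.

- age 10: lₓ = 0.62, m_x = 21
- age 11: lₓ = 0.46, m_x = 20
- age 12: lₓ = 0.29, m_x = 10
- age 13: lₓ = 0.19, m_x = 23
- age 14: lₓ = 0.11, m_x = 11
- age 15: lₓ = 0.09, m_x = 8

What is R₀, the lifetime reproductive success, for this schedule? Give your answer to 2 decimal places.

R₀ = Σ lₓ m_x:
  age 10: 0.62 × 21 = 13.0200
  age 11: 0.46 × 20 = 9.2000
  age 12: 0.29 × 10 = 2.9000
  age 13: 0.19 × 23 = 4.3700
  age 14: 0.11 × 11 = 1.2100
  age 15: 0.09 × 8 = 0.7200
R₀ = 13.0200 + 9.2000 + 2.9000 + 4.3700 + 1.2100 + 0.7200 = 31.4200

31.42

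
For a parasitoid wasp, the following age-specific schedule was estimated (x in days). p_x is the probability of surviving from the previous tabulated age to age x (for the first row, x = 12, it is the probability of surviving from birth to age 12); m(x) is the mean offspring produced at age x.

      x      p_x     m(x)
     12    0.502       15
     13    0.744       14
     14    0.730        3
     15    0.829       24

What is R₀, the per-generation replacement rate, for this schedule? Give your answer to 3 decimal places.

19.001

Survivorship from birth: l_x = p_12·p_13·…·p_x.
  l_12 = 0.50200
  l_13 = 0.37349
  l_14 = 0.27265
  l_15 = 0.22602
R₀ = Σ l_x m(x):
  age 12: 0.50200 × 15 = 7.5300
  age 13: 0.37349 × 14 = 5.2289
  age 14: 0.27265 × 3 = 0.8179
  age 15: 0.22602 × 24 = 5.4245
R₀ = 7.5300 + 5.2289 + 0.8179 + 5.4245 = 19.0013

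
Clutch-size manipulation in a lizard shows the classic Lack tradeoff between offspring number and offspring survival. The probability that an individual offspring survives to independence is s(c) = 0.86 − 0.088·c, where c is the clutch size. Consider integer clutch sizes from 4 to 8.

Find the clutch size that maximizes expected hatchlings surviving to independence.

Expected hatchlings surviving to independence = c × s(c):
  c=4: 4 × 0.508 = 2.032
  c=5: 5 × 0.420 = 2.100
  c=6: 6 × 0.332 = 1.992
  c=7: 7 × 0.244 = 1.708
  c=8: 8 × 0.156 = 1.248
Maximum at c = 5 (2.100 hatchlings surviving to independence).

5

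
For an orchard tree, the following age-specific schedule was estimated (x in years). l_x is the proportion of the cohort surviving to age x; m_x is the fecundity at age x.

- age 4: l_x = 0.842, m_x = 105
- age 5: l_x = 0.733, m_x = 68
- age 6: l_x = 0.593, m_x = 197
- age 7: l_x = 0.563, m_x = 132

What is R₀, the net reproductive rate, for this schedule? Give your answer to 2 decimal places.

R₀ = Σ l_x m_x:
  age 4: 0.842 × 105 = 88.4100
  age 5: 0.733 × 68 = 49.8440
  age 6: 0.593 × 197 = 116.8210
  age 7: 0.563 × 132 = 74.3160
R₀ = 88.4100 + 49.8440 + 116.8210 + 74.3160 = 329.3910

329.39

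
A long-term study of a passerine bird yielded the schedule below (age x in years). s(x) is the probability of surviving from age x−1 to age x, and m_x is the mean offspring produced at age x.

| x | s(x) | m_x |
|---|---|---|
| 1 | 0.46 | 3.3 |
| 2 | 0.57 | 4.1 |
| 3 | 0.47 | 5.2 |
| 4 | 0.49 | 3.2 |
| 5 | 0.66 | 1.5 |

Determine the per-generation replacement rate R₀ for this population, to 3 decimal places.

3.487

Survivorship from birth: l_x = s_1·s_2·…·s_x.
  l_1 = 0.46000
  l_2 = 0.26220
  l_3 = 0.12323
  l_4 = 0.06038
  l_5 = 0.03985
R₀ = Σ l_x m_x:
  age 1: 0.46000 × 3.3 = 1.5180
  age 2: 0.26220 × 4.1 = 1.0750
  age 3: 0.12323 × 5.2 = 0.6408
  age 4: 0.06038 × 3.2 = 0.1932
  age 5: 0.03985 × 1.5 = 0.0598
R₀ = 1.5180 + 1.0750 + 0.6408 + 0.1932 + 0.0598 = 3.4868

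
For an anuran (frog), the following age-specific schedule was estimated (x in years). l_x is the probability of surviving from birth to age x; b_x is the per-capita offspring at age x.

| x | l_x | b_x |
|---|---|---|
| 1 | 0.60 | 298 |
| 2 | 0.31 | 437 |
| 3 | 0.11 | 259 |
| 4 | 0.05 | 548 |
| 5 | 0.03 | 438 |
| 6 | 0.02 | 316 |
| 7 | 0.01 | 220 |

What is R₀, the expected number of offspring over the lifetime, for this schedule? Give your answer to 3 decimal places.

391.820

R₀ = Σ l_x b_x:
  age 1: 0.60 × 298 = 178.8000
  age 2: 0.31 × 437 = 135.4700
  age 3: 0.11 × 259 = 28.4900
  age 4: 0.05 × 548 = 27.4000
  age 5: 0.03 × 438 = 13.1400
  age 6: 0.02 × 316 = 6.3200
  age 7: 0.01 × 220 = 2.2000
R₀ = 178.8000 + 135.4700 + 28.4900 + 27.4000 + 13.1400 + 6.3200 + 2.2000 = 391.8200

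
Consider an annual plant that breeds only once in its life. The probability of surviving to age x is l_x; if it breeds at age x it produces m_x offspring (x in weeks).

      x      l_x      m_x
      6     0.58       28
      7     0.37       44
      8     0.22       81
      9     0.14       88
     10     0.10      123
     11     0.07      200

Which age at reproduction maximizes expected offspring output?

8

Expected offspring if breeding at age x = l_x × m_x:
  age 6: 0.58 × 28 = 16.240
  age 7: 0.37 × 44 = 16.280
  age 8: 0.22 × 81 = 17.820
  age 9: 0.14 × 88 = 12.320
  age 10: 0.10 × 123 = 12.300
  age 11: 0.07 × 200 = 14.000
Maximum at age 8 (17.820).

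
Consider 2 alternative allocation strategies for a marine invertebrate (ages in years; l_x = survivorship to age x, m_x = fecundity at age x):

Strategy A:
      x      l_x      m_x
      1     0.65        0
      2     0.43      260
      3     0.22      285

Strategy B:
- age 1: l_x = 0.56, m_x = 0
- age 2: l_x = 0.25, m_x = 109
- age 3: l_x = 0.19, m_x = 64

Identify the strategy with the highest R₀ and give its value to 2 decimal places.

Strategy A: R₀ = 0.65×0 + 0.43×260 + 0.22×285 = 174.5000
Strategy B: R₀ = 0.56×0 + 0.25×109 + 0.19×64 = 39.4100
Highest R₀: strategy A with 174.5000.

174.50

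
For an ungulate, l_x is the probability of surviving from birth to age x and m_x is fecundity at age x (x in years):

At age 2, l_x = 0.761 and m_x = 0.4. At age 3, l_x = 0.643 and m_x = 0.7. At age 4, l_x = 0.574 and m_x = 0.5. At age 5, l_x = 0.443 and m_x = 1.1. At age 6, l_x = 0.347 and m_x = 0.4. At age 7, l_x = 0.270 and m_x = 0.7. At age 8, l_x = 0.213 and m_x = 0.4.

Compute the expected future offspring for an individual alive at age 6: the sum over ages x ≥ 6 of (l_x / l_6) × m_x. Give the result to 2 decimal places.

1.19

l_6 = 0.347. Conditional survival from age 6 to x is l_x / l_6.
  x=6: (0.347/0.347) × 0.4 = 0.4000
  x=7: (0.270/0.347) × 0.7 = 0.5447
  x=8: (0.213/0.347) × 0.4 = 0.2455
Sum = 0.4000 + 0.5447 + 0.2455 = 1.1902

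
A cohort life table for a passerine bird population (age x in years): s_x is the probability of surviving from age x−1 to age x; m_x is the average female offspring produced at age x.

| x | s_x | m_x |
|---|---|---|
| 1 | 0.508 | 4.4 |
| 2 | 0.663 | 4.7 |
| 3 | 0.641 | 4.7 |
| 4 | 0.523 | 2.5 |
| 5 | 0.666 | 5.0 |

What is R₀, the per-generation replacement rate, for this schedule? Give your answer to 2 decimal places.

Survivorship from birth: l_x = s_1·s_2·…·s_x.
  l_1 = 0.50800
  l_2 = 0.33680
  l_3 = 0.21589
  l_4 = 0.11291
  l_5 = 0.07520
R₀ = Σ l_x m_x:
  age 1: 0.50800 × 4.4 = 2.2352
  age 2: 0.33680 × 4.7 = 1.5830
  age 3: 0.21589 × 4.7 = 1.0147
  age 4: 0.11291 × 2.5 = 0.2823
  age 5: 0.07520 × 5.0 = 0.3760
R₀ = 2.2352 + 1.5830 + 1.0147 + 0.2823 + 0.3760 = 5.4911

5.49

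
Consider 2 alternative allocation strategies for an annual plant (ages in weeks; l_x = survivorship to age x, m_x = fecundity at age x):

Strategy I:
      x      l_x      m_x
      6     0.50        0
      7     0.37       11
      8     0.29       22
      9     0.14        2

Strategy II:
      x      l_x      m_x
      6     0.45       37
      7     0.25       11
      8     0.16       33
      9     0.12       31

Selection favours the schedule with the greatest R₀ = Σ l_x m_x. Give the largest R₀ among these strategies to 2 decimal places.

Strategy I: R₀ = 0.50×0 + 0.37×11 + 0.29×22 + 0.14×2 = 10.7300
Strategy II: R₀ = 0.45×37 + 0.25×11 + 0.16×33 + 0.12×31 = 28.4000
Highest R₀: strategy II with 28.4000.

28.40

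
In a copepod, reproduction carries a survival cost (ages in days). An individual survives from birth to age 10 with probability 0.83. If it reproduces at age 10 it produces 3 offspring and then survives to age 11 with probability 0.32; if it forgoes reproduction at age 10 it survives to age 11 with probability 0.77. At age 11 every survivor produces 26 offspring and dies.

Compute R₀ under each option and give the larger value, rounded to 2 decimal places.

breed at age 10: R₀ = 0.83 × (3 + 0.32 × 26) = 0.83 × 11.3200 = 9.3956
delay to age 11: R₀ = 0.83 × (0.77 × 26) = 0.83 × 20.0200 = 16.6166
Higher: delay to age 11 (16.6166).

16.62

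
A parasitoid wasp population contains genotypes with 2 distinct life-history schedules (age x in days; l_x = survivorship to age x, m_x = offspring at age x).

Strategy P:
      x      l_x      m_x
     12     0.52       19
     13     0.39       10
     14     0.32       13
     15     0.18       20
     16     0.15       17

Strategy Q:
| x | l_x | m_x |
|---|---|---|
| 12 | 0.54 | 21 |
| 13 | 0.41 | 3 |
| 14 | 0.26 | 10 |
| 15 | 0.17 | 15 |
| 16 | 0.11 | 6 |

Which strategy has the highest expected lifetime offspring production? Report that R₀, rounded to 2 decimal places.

24.09

Strategy P: R₀ = 0.52×19 + 0.39×10 + 0.32×13 + 0.18×20 + 0.15×17 = 24.0900
Strategy Q: R₀ = 0.54×21 + 0.41×3 + 0.26×10 + 0.17×15 + 0.11×6 = 18.3800
Highest R₀: strategy P with 24.0900.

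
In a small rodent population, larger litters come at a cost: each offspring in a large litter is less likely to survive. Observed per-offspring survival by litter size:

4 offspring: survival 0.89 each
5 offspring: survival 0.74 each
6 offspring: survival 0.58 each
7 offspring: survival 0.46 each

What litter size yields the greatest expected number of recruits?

Expected recruits = c × s(c):
  c=4: 4 × 0.89 = 3.560
  c=5: 5 × 0.74 = 3.700
  c=6: 6 × 0.58 = 3.480
  c=7: 7 × 0.46 = 3.220
Maximum at c = 5 (3.700 recruits).

5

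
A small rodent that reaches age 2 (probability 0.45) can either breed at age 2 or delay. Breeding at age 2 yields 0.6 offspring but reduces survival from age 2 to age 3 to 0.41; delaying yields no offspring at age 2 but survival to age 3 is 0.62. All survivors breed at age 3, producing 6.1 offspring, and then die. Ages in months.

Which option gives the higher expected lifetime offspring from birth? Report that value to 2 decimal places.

breed at age 2: R₀ = 0.45 × (0.6 + 0.41 × 6.1) = 0.45 × 3.1010 = 1.3955
delay to age 3: R₀ = 0.45 × (0.62 × 6.1) = 0.45 × 3.7820 = 1.7019
Higher: delay to age 3 (1.7019).

1.70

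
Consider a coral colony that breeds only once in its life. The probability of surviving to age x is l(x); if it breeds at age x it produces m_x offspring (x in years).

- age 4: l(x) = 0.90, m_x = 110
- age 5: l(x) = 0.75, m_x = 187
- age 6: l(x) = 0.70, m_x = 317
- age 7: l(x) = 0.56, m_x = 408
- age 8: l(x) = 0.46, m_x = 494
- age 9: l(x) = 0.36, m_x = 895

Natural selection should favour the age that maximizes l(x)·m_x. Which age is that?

Expected offspring if breeding at age x = l(x) × m_x:
  age 4: 0.90 × 110 = 99.000
  age 5: 0.75 × 187 = 140.250
  age 6: 0.70 × 317 = 221.900
  age 7: 0.56 × 408 = 228.480
  age 8: 0.46 × 494 = 227.240
  age 9: 0.36 × 895 = 322.200
Maximum at age 9 (322.200).

9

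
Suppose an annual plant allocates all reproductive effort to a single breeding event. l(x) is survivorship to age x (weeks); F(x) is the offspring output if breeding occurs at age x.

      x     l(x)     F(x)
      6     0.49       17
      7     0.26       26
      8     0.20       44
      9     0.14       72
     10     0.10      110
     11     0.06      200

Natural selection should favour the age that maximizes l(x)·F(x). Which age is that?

Expected offspring if breeding at age x = l(x) × F(x):
  age 6: 0.49 × 17 = 8.330
  age 7: 0.26 × 26 = 6.760
  age 8: 0.20 × 44 = 8.800
  age 9: 0.14 × 72 = 10.080
  age 10: 0.10 × 110 = 11.000
  age 11: 0.06 × 200 = 12.000
Maximum at age 11 (12.000).

11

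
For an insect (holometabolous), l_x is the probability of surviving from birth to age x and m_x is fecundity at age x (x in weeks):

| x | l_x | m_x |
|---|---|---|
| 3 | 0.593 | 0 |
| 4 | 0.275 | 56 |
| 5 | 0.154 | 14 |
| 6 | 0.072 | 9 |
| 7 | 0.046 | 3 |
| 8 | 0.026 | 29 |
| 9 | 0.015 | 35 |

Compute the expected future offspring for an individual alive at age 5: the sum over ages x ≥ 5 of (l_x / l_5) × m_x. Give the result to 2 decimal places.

l_5 = 0.154. Conditional survival from age 5 to x is l_x / l_5.
  x=5: (0.154/0.154) × 14 = 14.0000
  x=6: (0.072/0.154) × 9 = 4.2078
  x=7: (0.046/0.154) × 3 = 0.8961
  x=8: (0.026/0.154) × 29 = 4.8961
  x=9: (0.015/0.154) × 35 = 3.4091
Sum = 14.0000 + 4.2078 + 0.8961 + 4.8961 + 3.4091 = 27.4091

27.41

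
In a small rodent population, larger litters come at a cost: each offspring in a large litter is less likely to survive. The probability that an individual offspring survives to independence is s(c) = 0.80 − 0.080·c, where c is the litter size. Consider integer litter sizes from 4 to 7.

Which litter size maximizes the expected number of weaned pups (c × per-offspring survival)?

5

Expected weaned pups = c × s(c):
  c=4: 4 × 0.480 = 1.920
  c=5: 5 × 0.400 = 2.000
  c=6: 6 × 0.320 = 1.920
  c=7: 7 × 0.240 = 1.680
Maximum at c = 5 (2.000 weaned pups).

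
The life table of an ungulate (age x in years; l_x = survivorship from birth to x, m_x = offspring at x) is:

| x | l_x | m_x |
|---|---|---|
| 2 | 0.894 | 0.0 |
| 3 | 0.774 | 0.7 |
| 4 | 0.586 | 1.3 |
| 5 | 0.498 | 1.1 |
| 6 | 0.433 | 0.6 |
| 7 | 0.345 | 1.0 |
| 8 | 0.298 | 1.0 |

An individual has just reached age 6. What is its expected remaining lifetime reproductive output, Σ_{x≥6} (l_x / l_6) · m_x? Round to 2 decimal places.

l_6 = 0.433. Conditional survival from age 6 to x is l_x / l_6.
  x=6: (0.433/0.433) × 0.6 = 0.6000
  x=7: (0.345/0.433) × 1.0 = 0.7968
  x=8: (0.298/0.433) × 1.0 = 0.6882
Sum = 0.6000 + 0.7968 + 0.6882 = 2.0850

2.08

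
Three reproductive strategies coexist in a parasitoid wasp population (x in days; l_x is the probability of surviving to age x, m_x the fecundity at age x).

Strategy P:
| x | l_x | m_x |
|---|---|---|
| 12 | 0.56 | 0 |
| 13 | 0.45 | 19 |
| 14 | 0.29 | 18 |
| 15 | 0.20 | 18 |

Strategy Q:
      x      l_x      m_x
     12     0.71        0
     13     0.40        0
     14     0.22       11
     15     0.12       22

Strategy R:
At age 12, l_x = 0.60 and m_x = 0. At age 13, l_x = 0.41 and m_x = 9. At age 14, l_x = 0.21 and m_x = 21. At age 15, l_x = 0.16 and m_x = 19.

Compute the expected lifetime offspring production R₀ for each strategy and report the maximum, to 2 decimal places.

17.37

Strategy P: R₀ = 0.56×0 + 0.45×19 + 0.29×18 + 0.20×18 = 17.3700
Strategy Q: R₀ = 0.71×0 + 0.40×0 + 0.22×11 + 0.12×22 = 5.0600
Strategy R: R₀ = 0.60×0 + 0.41×9 + 0.21×21 + 0.16×19 = 11.1400
Highest R₀: strategy P with 17.3700.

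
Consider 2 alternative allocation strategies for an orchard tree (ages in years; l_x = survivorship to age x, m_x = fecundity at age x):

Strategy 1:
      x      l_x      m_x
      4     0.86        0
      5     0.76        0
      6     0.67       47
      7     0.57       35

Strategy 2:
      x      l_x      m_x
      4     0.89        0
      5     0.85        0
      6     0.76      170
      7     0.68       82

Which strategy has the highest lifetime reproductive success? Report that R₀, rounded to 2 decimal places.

184.96

Strategy 1: R₀ = 0.86×0 + 0.76×0 + 0.67×47 + 0.57×35 = 51.4400
Strategy 2: R₀ = 0.89×0 + 0.85×0 + 0.76×170 + 0.68×82 = 184.9600
Highest R₀: strategy 2 with 184.9600.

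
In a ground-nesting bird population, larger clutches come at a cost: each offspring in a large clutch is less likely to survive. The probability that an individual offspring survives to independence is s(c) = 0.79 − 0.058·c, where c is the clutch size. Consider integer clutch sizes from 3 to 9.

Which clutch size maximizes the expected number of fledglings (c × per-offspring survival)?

7

Expected fledglings = c × s(c):
  c=3: 3 × 0.616 = 1.848
  c=4: 4 × 0.558 = 2.232
  c=5: 5 × 0.500 = 2.500
  c=6: 6 × 0.442 = 2.652
  c=7: 7 × 0.384 = 2.688
  c=8: 8 × 0.326 = 2.608
  c=9: 9 × 0.268 = 2.412
Maximum at c = 7 (2.688 fledglings).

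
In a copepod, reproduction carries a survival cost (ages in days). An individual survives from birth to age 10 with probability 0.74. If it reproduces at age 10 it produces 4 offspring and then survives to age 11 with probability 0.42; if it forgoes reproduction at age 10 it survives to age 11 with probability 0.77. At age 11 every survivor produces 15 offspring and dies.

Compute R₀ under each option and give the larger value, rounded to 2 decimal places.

8.55

breed at age 10: R₀ = 0.74 × (4 + 0.42 × 15) = 0.74 × 10.3000 = 7.6220
delay to age 11: R₀ = 0.74 × (0.77 × 15) = 0.74 × 11.5500 = 8.5470
Higher: delay to age 11 (8.5470).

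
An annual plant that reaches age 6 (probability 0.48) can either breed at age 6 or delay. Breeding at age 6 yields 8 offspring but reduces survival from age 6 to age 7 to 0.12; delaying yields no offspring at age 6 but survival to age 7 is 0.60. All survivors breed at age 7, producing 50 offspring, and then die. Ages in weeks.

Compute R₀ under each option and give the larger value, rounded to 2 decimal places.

breed at age 6: R₀ = 0.48 × (8 + 0.12 × 50) = 0.48 × 14.0000 = 6.7200
delay to age 7: R₀ = 0.48 × (0.60 × 50) = 0.48 × 30.0000 = 14.4000
Higher: delay to age 7 (14.4000).

14.40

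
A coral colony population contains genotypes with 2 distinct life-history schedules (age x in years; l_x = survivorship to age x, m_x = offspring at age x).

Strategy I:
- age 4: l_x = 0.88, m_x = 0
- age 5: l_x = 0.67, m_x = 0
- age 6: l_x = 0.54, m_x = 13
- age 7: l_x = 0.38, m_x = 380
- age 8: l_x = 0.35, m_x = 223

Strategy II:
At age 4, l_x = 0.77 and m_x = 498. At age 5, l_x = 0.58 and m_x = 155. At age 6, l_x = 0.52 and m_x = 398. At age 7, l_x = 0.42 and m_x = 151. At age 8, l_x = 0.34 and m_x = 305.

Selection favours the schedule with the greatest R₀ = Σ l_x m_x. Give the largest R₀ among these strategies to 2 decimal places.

847.44

Strategy I: R₀ = 0.88×0 + 0.67×0 + 0.54×13 + 0.38×380 + 0.35×223 = 229.4700
Strategy II: R₀ = 0.77×498 + 0.58×155 + 0.52×398 + 0.42×151 + 0.34×305 = 847.4400
Highest R₀: strategy II with 847.4400.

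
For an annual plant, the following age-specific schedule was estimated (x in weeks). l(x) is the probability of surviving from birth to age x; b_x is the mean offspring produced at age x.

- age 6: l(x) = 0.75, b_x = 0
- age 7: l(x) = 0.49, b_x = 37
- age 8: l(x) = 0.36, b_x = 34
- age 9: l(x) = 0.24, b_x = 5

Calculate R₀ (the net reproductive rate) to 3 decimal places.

R₀ = Σ l(x) b_x:
  age 6: 0.75 × 0 = 0.0000
  age 7: 0.49 × 37 = 18.1300
  age 8: 0.36 × 34 = 12.2400
  age 9: 0.24 × 5 = 1.2000
R₀ = 0.0000 + 18.1300 + 12.2400 + 1.2000 = 31.5700

31.570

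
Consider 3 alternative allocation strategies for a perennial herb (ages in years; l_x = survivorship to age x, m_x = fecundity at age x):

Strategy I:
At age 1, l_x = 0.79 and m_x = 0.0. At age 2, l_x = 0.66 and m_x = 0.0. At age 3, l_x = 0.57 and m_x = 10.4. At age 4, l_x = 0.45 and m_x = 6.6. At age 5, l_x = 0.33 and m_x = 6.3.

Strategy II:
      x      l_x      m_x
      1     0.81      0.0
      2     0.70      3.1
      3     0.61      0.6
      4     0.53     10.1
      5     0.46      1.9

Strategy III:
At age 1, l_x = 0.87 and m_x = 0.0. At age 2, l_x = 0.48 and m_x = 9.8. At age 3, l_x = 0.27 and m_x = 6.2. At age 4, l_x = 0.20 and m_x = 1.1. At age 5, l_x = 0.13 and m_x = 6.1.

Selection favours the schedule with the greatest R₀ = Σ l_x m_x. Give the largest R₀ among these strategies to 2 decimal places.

10.98

Strategy I: R₀ = 0.79×0.0 + 0.66×0.0 + 0.57×10.4 + 0.45×6.6 + 0.33×6.3 = 10.9770
Strategy II: R₀ = 0.81×0.0 + 0.70×3.1 + 0.61×0.6 + 0.53×10.1 + 0.46×1.9 = 8.7630
Strategy III: R₀ = 0.87×0.0 + 0.48×9.8 + 0.27×6.2 + 0.20×1.1 + 0.13×6.1 = 7.3910
Highest R₀: strategy I with 10.9770.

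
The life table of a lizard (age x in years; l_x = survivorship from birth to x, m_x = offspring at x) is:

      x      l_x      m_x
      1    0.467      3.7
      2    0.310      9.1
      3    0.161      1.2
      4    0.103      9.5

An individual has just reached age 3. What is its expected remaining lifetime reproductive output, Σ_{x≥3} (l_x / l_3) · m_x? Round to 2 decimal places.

l_3 = 0.161. Conditional survival from age 3 to x is l_x / l_3.
  x=3: (0.161/0.161) × 1.2 = 1.2000
  x=4: (0.103/0.161) × 9.5 = 6.0776
Sum = 1.2000 + 6.0776 = 7.2776

7.28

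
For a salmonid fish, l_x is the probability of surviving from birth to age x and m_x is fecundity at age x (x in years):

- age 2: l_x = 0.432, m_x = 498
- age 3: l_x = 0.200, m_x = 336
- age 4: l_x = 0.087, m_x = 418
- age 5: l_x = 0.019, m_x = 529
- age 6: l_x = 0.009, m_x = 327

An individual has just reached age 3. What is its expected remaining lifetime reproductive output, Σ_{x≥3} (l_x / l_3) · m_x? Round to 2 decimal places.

l_3 = 0.200. Conditional survival from age 3 to x is l_x / l_3.
  x=3: (0.200/0.200) × 336 = 336.0000
  x=4: (0.087/0.200) × 418 = 181.8300
  x=5: (0.019/0.200) × 529 = 50.2550
  x=6: (0.009/0.200) × 327 = 14.7150
Sum = 336.0000 + 181.8300 + 50.2550 + 14.7150 = 582.8000

582.80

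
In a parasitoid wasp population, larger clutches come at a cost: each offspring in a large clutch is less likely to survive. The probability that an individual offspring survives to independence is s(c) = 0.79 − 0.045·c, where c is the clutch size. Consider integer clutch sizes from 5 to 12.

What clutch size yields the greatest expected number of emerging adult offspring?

9

Expected emerging adult offspring = c × s(c):
  c=5: 5 × 0.565 = 2.825
  c=6: 6 × 0.520 = 3.120
  c=7: 7 × 0.475 = 3.325
  c=8: 8 × 0.430 = 3.440
  c=9: 9 × 0.385 = 3.465
  c=10: 10 × 0.340 = 3.400
  c=11: 11 × 0.295 = 3.245
  c=12: 12 × 0.250 = 3.000
Maximum at c = 9 (3.465 emerging adult offspring).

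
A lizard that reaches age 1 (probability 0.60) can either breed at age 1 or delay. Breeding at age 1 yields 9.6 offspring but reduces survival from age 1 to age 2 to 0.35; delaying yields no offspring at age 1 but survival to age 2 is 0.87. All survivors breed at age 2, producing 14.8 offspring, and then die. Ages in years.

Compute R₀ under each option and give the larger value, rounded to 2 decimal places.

8.87

breed at age 1: R₀ = 0.60 × (9.6 + 0.35 × 14.8) = 0.60 × 14.7800 = 8.8680
delay to age 2: R₀ = 0.60 × (0.87 × 14.8) = 0.60 × 12.8760 = 7.7256
Higher: breed at age 1 (8.8680).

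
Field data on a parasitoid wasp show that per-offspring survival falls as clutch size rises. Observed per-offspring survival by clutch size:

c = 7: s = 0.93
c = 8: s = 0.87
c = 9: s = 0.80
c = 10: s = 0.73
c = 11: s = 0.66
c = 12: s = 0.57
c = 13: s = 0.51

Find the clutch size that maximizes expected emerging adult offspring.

10

Expected emerging adult offspring = c × s(c):
  c=7: 7 × 0.93 = 6.510
  c=8: 8 × 0.87 = 6.960
  c=9: 9 × 0.80 = 7.200
  c=10: 10 × 0.73 = 7.300
  c=11: 11 × 0.66 = 7.260
  c=12: 12 × 0.57 = 6.840
  c=13: 13 × 0.51 = 6.630
Maximum at c = 10 (7.300 emerging adult offspring).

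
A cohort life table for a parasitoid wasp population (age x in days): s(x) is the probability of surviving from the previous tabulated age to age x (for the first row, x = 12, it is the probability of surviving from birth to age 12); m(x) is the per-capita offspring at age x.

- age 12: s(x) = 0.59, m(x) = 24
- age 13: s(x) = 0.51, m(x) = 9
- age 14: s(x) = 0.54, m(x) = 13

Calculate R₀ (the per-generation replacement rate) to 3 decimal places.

18.980

Survivorship from birth: l_x = s_12·s_13·…·s_x.
  l_12 = 0.59000
  l_13 = 0.30090
  l_14 = 0.16249
R₀ = Σ l_x m(x):
  age 12: 0.59000 × 24 = 14.1600
  age 13: 0.30090 × 9 = 2.7081
  age 14: 0.16249 × 13 = 2.1124
R₀ = 14.1600 + 2.7081 + 2.1124 = 18.9805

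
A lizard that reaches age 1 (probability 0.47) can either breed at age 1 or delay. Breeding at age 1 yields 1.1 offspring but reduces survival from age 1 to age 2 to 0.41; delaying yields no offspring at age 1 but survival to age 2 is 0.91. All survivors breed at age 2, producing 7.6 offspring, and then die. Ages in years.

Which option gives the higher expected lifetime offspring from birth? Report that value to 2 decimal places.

breed at age 1: R₀ = 0.47 × (1.1 + 0.41 × 7.6) = 0.47 × 4.2160 = 1.9815
delay to age 2: R₀ = 0.47 × (0.91 × 7.6) = 0.47 × 6.9160 = 3.2505
Higher: delay to age 2 (3.2505).

3.25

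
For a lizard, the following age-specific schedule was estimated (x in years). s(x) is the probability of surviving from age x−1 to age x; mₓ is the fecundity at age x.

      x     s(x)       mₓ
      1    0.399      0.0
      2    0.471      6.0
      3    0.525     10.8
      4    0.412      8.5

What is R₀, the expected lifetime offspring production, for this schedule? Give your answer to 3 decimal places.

2.539

Survivorship from birth: l_x = s_1·s_2·…·s_x.
  l_1 = 0.39900
  l_2 = 0.18793
  l_3 = 0.09866
  l_4 = 0.04065
R₀ = Σ l_x mₓ:
  age 1: 0.39900 × 0.0 = 0.0000
  age 2: 0.18793 × 6.0 = 1.1276
  age 3: 0.09866 × 10.8 = 1.0655
  age 4: 0.04065 × 8.5 = 0.3455
R₀ = 0.0000 + 1.1276 + 1.0655 + 0.3455 = 2.5386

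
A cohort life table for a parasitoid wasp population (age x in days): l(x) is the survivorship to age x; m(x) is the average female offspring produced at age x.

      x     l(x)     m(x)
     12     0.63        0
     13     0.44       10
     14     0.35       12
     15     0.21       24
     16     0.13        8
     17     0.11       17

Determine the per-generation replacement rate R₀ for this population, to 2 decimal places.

R₀ = Σ l(x) m(x):
  age 12: 0.63 × 0 = 0.0000
  age 13: 0.44 × 10 = 4.4000
  age 14: 0.35 × 12 = 4.2000
  age 15: 0.21 × 24 = 5.0400
  age 16: 0.13 × 8 = 1.0400
  age 17: 0.11 × 17 = 1.8700
R₀ = 0.0000 + 4.4000 + 4.2000 + 5.0400 + 1.0400 + 1.8700 = 16.5500

16.55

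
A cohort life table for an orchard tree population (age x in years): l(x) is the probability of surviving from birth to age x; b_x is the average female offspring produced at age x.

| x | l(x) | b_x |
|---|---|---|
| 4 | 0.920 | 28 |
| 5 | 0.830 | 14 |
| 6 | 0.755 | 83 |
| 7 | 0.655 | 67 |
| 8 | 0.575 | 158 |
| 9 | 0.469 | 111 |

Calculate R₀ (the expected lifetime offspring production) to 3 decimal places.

286.839

R₀ = Σ l(x) b_x:
  age 4: 0.920 × 28 = 25.7600
  age 5: 0.830 × 14 = 11.6200
  age 6: 0.755 × 83 = 62.6650
  age 7: 0.655 × 67 = 43.8850
  age 8: 0.575 × 158 = 90.8500
  age 9: 0.469 × 111 = 52.0590
R₀ = 25.7600 + 11.6200 + 62.6650 + 43.8850 + 90.8500 + 52.0590 = 286.8390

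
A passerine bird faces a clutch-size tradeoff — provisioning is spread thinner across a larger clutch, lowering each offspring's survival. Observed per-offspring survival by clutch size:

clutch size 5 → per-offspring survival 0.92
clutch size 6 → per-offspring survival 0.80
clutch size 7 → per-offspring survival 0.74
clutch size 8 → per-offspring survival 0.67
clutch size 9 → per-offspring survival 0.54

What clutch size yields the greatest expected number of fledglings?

8

Expected fledglings = c × s(c):
  c=5: 5 × 0.92 = 4.600
  c=6: 6 × 0.80 = 4.800
  c=7: 7 × 0.74 = 5.180
  c=8: 8 × 0.67 = 5.360
  c=9: 9 × 0.54 = 4.860
Maximum at c = 8 (5.360 fledglings).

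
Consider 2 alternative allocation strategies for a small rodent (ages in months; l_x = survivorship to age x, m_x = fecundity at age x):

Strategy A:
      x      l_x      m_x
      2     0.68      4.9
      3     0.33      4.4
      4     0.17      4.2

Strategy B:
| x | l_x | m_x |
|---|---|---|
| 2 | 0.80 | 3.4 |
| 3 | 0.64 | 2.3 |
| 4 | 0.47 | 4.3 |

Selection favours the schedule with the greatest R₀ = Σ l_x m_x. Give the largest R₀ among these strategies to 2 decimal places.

Strategy A: R₀ = 0.68×4.9 + 0.33×4.4 + 0.17×4.2 = 5.4980
Strategy B: R₀ = 0.80×3.4 + 0.64×2.3 + 0.47×4.3 = 6.2130
Highest R₀: strategy B with 6.2130.

6.21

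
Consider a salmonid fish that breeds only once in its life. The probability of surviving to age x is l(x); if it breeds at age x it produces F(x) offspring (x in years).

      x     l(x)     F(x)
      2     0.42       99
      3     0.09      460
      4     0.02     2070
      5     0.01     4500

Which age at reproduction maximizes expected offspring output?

Expected offspring if breeding at age x = l(x) × F(x):
  age 2: 0.42 × 99 = 41.580
  age 3: 0.09 × 460 = 41.400
  age 4: 0.02 × 2070 = 41.400
  age 5: 0.01 × 4500 = 45.000
Maximum at age 5 (45.000).

5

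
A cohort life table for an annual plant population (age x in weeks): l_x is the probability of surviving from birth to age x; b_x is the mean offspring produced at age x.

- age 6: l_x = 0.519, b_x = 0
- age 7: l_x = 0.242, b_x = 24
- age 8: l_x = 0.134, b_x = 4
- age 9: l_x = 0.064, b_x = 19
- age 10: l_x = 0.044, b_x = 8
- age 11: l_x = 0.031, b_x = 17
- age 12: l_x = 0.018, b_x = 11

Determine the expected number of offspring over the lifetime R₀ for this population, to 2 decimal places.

8.64

R₀ = Σ l_x b_x:
  age 6: 0.519 × 0 = 0.0000
  age 7: 0.242 × 24 = 5.8080
  age 8: 0.134 × 4 = 0.5360
  age 9: 0.064 × 19 = 1.2160
  age 10: 0.044 × 8 = 0.3520
  age 11: 0.031 × 17 = 0.5270
  age 12: 0.018 × 11 = 0.1980
R₀ = 0.0000 + 5.8080 + 0.5360 + 1.2160 + 0.3520 + 0.5270 + 0.1980 = 8.6370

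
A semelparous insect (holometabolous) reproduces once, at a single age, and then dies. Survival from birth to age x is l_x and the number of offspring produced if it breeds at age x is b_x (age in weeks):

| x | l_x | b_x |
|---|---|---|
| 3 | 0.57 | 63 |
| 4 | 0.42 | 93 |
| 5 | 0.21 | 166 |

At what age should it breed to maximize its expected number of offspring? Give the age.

4

Expected offspring if breeding at age x = l_x × b_x:
  age 3: 0.57 × 63 = 35.910
  age 4: 0.42 × 93 = 39.060
  age 5: 0.21 × 166 = 34.860
Maximum at age 4 (39.060).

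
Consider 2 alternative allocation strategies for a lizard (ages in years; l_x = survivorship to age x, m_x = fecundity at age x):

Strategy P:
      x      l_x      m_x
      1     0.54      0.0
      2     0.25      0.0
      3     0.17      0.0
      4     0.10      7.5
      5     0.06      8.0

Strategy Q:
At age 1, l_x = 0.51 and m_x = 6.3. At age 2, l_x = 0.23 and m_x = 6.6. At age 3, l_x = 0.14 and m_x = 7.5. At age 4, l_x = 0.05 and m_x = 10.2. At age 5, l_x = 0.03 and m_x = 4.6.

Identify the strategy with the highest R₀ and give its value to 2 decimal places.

Strategy P: R₀ = 0.54×0.0 + 0.25×0.0 + 0.17×0.0 + 0.10×7.5 + 0.06×8.0 = 1.2300
Strategy Q: R₀ = 0.51×6.3 + 0.23×6.6 + 0.14×7.5 + 0.05×10.2 + 0.03×4.6 = 6.4290
Highest R₀: strategy Q with 6.4290.

6.43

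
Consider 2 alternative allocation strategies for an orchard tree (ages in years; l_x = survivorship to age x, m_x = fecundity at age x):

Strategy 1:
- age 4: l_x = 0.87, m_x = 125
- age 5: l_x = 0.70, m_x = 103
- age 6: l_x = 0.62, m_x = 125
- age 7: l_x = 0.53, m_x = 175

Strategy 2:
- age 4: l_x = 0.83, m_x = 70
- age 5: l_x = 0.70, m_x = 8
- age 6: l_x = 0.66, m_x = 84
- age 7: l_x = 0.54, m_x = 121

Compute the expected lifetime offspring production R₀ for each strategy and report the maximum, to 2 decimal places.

Strategy 1: R₀ = 0.87×125 + 0.70×103 + 0.62×125 + 0.53×175 = 351.1000
Strategy 2: R₀ = 0.83×70 + 0.70×8 + 0.66×84 + 0.54×121 = 184.4800
Highest R₀: strategy 1 with 351.1000.

351.10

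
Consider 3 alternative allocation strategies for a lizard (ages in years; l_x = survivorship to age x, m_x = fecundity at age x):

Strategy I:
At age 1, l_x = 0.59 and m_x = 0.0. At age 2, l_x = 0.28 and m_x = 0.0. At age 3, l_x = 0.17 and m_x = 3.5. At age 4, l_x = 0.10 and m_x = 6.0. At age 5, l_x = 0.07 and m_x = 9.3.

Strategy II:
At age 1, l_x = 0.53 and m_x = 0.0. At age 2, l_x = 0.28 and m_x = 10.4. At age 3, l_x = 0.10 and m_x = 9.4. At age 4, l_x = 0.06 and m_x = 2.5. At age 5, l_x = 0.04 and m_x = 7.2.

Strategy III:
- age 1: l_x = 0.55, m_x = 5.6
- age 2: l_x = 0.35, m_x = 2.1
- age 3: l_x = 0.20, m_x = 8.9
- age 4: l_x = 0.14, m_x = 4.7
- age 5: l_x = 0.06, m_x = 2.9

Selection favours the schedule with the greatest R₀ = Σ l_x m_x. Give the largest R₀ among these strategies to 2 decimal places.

Strategy I: R₀ = 0.59×0.0 + 0.28×0.0 + 0.17×3.5 + 0.10×6.0 + 0.07×9.3 = 1.8460
Strategy II: R₀ = 0.53×0.0 + 0.28×10.4 + 0.10×9.4 + 0.06×2.5 + 0.04×7.2 = 4.2900
Strategy III: R₀ = 0.55×5.6 + 0.35×2.1 + 0.20×8.9 + 0.14×4.7 + 0.06×2.9 = 6.4270
Highest R₀: strategy III with 6.4270.

6.43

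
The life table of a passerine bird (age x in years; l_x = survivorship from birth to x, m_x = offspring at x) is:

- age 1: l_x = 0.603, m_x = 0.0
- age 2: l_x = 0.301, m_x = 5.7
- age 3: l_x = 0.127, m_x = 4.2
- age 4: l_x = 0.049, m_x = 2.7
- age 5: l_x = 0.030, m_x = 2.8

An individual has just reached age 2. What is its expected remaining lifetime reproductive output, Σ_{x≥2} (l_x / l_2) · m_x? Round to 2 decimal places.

8.19

l_2 = 0.301. Conditional survival from age 2 to x is l_x / l_2.
  x=2: (0.301/0.301) × 5.7 = 5.7000
  x=3: (0.127/0.301) × 4.2 = 1.7721
  x=4: (0.049/0.301) × 2.7 = 0.4395
  x=5: (0.030/0.301) × 2.8 = 0.2791
Sum = 5.7000 + 1.7721 + 0.4395 + 0.2791 = 8.1907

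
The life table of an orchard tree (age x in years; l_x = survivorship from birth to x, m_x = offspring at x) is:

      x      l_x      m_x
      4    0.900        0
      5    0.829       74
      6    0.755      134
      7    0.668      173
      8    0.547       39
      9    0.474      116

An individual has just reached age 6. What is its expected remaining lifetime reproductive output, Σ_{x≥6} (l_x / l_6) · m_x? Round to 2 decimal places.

l_6 = 0.755. Conditional survival from age 6 to x is l_x / l_6.
  x=6: (0.755/0.755) × 134 = 134.0000
  x=7: (0.668/0.755) × 173 = 153.0649
  x=8: (0.547/0.755) × 39 = 28.2556
  x=9: (0.474/0.755) × 116 = 72.8265
Sum = 134.0000 + 153.0649 + 28.2556 + 72.8265 = 388.1470

388.15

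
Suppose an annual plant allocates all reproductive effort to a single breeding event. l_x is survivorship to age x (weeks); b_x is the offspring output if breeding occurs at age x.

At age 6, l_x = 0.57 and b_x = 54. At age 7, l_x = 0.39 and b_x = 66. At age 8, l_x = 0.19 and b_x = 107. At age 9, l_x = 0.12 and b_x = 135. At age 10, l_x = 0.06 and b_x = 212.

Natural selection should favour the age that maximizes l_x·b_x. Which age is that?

Expected offspring if breeding at age x = l_x × b_x:
  age 6: 0.57 × 54 = 30.780
  age 7: 0.39 × 66 = 25.740
  age 8: 0.19 × 107 = 20.330
  age 9: 0.12 × 135 = 16.200
  age 10: 0.06 × 212 = 12.720
Maximum at age 6 (30.780).

6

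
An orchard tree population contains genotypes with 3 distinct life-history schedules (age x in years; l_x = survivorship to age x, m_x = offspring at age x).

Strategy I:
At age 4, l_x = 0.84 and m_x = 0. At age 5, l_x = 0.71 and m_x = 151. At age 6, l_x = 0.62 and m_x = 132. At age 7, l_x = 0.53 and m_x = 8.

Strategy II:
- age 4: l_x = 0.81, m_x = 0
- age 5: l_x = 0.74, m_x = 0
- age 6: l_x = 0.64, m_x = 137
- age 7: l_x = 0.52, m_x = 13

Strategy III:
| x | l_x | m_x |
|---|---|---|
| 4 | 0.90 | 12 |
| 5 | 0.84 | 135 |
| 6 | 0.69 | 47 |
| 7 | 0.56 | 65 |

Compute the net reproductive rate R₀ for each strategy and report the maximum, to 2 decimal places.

Strategy I: R₀ = 0.84×0 + 0.71×151 + 0.62×132 + 0.53×8 = 193.2900
Strategy II: R₀ = 0.81×0 + 0.74×0 + 0.64×137 + 0.52×13 = 94.4400
Strategy III: R₀ = 0.90×12 + 0.84×135 + 0.69×47 + 0.56×65 = 193.0300
Highest R₀: strategy I with 193.2900.

193.29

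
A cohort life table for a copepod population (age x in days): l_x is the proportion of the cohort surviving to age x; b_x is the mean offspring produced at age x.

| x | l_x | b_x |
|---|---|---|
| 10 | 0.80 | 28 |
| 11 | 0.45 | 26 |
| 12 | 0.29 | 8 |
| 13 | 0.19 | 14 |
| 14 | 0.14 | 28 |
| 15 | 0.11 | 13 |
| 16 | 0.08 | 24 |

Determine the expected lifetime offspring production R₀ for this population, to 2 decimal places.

R₀ = Σ l_x b_x:
  age 10: 0.80 × 28 = 22.4000
  age 11: 0.45 × 26 = 11.7000
  age 12: 0.29 × 8 = 2.3200
  age 13: 0.19 × 14 = 2.6600
  age 14: 0.14 × 28 = 3.9200
  age 15: 0.11 × 13 = 1.4300
  age 16: 0.08 × 24 = 1.9200
R₀ = 22.4000 + 11.7000 + 2.3200 + 2.6600 + 3.9200 + 1.4300 + 1.9200 = 46.3500

46.35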